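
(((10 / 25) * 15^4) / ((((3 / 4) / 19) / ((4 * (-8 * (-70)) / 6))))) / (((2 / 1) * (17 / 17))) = 95760000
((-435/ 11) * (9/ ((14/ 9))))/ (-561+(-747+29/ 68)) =239598/ 1369291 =0.17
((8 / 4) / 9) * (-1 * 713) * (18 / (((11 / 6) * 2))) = -8556 / 11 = -777.82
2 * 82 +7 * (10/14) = 169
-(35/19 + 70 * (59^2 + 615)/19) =-286755/19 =-15092.37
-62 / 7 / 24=-31 / 84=-0.37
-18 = -18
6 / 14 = 3 / 7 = 0.43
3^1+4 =7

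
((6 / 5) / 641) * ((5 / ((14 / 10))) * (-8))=-240 / 4487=-0.05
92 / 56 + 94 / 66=1417 / 462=3.07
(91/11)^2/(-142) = -8281/17182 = -0.48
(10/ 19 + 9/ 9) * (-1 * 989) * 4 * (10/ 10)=-114724/ 19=-6038.11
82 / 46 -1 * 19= -396 / 23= -17.22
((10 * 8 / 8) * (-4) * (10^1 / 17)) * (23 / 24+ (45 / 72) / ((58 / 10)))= -25.08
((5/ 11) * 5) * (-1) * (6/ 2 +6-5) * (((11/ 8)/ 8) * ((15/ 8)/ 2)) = -375/ 256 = -1.46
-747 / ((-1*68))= 747 / 68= 10.99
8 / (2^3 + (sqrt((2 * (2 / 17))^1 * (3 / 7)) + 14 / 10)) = 223720 / 262571 - 400 * sqrt(357) / 262571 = 0.82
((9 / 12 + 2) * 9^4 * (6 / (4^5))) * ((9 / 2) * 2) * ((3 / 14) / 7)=5845851 / 200704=29.13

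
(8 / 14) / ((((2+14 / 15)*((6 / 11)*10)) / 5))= 5 / 28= 0.18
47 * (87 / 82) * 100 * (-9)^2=16560450 / 41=403913.41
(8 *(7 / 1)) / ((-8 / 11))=-77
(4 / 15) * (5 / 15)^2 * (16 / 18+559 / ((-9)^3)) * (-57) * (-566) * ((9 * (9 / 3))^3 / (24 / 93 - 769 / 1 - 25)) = -59340572 / 20505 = -2893.96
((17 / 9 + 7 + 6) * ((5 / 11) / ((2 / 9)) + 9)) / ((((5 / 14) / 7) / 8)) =1418256 / 55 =25786.47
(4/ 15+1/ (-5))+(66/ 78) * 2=343/ 195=1.76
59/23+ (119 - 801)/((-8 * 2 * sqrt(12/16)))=59/23+ 341 * sqrt(3)/12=51.78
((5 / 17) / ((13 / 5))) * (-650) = -1250 / 17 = -73.53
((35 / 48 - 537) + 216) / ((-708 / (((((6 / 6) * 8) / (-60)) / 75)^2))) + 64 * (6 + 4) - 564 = 817209015373 / 10752750000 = 76.00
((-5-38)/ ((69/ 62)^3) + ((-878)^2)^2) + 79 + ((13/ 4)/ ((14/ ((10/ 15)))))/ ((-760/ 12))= 1038572857006209211903/ 1747667880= 594262141503.80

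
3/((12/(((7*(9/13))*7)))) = 441/52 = 8.48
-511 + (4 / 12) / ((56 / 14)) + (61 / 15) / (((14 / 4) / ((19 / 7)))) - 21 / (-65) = -19394351 / 38220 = -507.44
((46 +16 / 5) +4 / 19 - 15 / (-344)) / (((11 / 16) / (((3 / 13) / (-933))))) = -3232322 / 181672205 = -0.02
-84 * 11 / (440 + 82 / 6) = -2772 / 1361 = -2.04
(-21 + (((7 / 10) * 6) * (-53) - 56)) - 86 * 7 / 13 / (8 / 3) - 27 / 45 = -82567 / 260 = -317.57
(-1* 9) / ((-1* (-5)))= -9 / 5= -1.80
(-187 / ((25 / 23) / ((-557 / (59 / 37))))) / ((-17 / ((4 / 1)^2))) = -83425232 / 1475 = -56559.48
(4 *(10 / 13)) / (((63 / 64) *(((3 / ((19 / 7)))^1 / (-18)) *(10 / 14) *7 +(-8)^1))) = -97280 / 258531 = -0.38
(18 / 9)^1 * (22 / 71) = 44 / 71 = 0.62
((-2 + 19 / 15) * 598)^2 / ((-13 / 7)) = -23299276 / 225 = -103552.34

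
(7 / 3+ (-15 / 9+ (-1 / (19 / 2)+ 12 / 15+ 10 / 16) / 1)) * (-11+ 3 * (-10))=-185689 / 2280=-81.44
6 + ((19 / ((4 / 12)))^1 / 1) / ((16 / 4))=81 / 4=20.25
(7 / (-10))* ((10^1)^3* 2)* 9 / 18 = -700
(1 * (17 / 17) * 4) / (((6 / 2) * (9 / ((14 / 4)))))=14 / 27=0.52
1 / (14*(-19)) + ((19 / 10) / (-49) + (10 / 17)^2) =408278 / 1345295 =0.30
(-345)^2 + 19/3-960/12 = 356854/3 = 118951.33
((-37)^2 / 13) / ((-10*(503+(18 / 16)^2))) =-43808 / 2097745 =-0.02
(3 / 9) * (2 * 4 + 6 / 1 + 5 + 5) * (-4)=-32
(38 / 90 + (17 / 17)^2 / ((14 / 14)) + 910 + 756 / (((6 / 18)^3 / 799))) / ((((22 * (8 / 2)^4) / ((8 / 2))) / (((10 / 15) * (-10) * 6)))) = -33361567 / 72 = -463355.10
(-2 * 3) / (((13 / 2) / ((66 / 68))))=-198 / 221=-0.90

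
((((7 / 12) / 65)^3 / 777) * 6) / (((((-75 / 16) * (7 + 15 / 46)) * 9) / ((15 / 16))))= -1127 / 66568374990000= -0.00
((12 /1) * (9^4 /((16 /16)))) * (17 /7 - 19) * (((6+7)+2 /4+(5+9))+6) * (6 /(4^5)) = -114732207 /448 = -256098.68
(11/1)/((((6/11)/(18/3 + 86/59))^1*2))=13310/177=75.20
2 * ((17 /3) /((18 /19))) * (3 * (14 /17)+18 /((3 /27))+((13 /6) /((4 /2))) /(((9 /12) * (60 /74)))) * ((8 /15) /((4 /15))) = 14498843 /3645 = 3977.73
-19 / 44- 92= -4067 / 44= -92.43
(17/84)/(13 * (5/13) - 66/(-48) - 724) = -34/120561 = -0.00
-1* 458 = -458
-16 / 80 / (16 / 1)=-1 / 80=-0.01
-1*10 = -10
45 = 45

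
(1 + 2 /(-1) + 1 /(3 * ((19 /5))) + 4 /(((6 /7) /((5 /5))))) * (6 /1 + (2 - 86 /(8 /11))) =-15729 /38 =-413.92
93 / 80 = 1.16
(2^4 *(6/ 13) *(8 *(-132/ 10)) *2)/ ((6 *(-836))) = 384/ 1235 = 0.31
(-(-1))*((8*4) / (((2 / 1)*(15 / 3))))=16 / 5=3.20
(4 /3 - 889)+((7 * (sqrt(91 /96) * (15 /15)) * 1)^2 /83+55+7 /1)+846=166475 /7968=20.89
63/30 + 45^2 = 2027.10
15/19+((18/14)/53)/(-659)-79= -363310825/4645291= -78.21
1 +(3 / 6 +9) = 21 / 2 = 10.50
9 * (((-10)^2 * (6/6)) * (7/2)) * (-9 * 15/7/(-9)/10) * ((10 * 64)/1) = 432000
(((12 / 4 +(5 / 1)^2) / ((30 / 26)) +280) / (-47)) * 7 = -45.32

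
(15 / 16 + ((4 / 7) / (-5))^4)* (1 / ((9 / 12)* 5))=22513471 / 90037500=0.25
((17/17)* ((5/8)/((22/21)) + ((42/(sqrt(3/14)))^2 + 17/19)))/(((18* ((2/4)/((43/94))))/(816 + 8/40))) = 87846135727/257184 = 341569.21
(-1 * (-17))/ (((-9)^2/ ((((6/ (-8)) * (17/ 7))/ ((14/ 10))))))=-1445/ 5292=-0.27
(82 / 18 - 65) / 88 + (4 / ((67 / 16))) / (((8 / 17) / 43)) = 86.60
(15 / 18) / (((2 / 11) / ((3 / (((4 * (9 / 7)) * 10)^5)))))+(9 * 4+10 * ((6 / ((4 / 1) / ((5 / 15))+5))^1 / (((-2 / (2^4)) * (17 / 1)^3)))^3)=101459343667367416547508604397 / 2818315099027878485114880000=36.00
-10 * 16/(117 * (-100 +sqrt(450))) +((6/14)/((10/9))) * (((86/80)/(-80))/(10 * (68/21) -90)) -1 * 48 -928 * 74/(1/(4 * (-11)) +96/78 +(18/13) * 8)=-34280133726566658773/6080293327680000 +16 * sqrt(2)/7449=-5637.90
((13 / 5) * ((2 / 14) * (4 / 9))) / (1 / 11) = 572 / 315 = 1.82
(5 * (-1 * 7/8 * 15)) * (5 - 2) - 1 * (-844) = 5177/8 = 647.12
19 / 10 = 1.90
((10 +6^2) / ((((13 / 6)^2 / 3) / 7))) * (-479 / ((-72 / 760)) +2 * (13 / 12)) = 175906668 / 169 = 1040867.86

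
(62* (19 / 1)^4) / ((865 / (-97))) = -783750494 / 865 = -906069.94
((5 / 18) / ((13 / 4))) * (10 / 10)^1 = 10 / 117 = 0.09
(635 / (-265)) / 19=-127 / 1007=-0.13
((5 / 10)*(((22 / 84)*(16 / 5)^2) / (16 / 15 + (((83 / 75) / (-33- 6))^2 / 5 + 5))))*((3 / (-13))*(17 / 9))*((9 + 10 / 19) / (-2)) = 7920198000 / 17258579681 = 0.46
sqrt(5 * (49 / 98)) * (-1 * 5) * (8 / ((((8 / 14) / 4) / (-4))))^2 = -125440 * sqrt(10) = -396676.11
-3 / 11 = -0.27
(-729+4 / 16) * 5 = -14575 / 4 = -3643.75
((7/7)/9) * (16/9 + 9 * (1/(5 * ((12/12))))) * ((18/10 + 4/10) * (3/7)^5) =759/60025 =0.01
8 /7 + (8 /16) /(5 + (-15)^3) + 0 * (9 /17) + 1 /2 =77503 /47180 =1.64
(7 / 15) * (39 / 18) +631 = 56881 / 90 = 632.01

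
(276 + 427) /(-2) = -703 /2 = -351.50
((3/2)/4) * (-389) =-1167/8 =-145.88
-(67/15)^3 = -300763/3375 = -89.11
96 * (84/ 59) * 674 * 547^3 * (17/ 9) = 1680268967492864/ 59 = 28479135042251.93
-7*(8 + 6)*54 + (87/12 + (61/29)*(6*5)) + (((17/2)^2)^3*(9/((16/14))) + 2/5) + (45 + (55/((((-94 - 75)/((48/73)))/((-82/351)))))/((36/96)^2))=2859450043081948931/964441520640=2964876.54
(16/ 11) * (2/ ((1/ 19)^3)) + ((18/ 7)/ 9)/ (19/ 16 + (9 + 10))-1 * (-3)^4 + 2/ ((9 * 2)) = 4448258392/ 223839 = 19872.58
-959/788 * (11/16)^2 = -116039/201728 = -0.58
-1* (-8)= 8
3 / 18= 1 / 6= 0.17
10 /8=5 /4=1.25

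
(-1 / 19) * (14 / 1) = -0.74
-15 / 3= -5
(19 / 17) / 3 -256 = -13037 / 51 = -255.63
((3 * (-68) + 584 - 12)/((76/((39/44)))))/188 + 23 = 904613/39292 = 23.02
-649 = -649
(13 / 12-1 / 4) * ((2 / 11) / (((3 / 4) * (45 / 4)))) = 16 / 891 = 0.02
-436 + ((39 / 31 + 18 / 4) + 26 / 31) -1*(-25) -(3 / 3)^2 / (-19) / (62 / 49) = -238169 / 589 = -404.36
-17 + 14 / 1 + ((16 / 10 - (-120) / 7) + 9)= 866 / 35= 24.74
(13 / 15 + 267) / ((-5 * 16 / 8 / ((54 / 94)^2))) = -488187 / 55225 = -8.84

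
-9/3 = -3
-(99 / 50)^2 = -9801 / 2500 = -3.92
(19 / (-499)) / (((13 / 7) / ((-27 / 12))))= 1197 / 25948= 0.05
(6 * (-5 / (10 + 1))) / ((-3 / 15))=150 / 11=13.64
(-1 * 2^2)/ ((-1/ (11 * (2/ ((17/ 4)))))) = 352/ 17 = 20.71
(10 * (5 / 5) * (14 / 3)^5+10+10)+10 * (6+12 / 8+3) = 22257.67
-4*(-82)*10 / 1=3280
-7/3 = -2.33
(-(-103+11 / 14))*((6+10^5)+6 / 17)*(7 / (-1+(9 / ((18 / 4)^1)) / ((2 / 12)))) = 1216427274 / 187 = 6504958.68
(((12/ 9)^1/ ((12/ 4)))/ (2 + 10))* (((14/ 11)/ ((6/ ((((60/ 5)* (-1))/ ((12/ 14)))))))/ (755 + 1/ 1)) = -7/ 48114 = -0.00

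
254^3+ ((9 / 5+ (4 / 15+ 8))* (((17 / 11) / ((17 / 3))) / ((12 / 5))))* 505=2163168703 / 132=16387641.69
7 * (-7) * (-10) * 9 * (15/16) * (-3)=-99225/8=-12403.12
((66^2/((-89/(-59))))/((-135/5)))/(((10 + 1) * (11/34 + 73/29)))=-2559656/747867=-3.42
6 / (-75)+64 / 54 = 1.11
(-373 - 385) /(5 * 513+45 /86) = -65188 /220635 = -0.30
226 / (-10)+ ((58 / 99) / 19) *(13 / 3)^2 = -1863967 / 84645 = -22.02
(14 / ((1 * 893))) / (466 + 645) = 14 / 992123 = 0.00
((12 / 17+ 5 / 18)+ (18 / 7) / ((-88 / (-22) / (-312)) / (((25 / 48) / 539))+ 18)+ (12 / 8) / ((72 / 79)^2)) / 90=1054064087 / 28463581440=0.04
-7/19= -0.37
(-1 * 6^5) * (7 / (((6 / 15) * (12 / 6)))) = -68040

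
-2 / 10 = -1 / 5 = -0.20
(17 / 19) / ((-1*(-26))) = 17 / 494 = 0.03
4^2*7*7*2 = 1568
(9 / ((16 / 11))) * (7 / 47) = 693 / 752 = 0.92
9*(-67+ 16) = -459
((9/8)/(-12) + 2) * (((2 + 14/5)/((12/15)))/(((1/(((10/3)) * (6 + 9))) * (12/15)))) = 22875/32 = 714.84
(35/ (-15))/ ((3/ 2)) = -14/ 9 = -1.56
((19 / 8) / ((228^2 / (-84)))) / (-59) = 7 / 107616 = 0.00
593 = 593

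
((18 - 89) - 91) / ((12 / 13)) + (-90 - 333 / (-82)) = -10719 / 41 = -261.44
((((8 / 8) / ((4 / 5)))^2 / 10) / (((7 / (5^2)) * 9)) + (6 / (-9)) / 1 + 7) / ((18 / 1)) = 12893 / 36288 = 0.36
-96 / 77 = -1.25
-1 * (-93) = 93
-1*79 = -79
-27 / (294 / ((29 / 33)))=-87 / 1078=-0.08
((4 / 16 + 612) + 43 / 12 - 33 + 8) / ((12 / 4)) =3545 / 18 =196.94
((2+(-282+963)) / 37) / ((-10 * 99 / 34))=-11611 / 18315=-0.63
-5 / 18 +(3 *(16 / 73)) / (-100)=-0.28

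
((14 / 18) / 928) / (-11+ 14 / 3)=-7 / 52896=-0.00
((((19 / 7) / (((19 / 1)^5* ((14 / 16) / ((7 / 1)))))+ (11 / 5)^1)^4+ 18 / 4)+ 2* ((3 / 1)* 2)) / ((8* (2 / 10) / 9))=311069772869242578154312764843 / 1385095667951716847204162000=224.58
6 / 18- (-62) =187 / 3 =62.33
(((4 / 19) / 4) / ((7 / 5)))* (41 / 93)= 205 / 12369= 0.02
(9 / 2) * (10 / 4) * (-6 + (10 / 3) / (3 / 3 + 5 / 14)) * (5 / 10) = -19.93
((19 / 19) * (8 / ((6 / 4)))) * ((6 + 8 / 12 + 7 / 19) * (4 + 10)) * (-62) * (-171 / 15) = 5569088 / 15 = 371272.53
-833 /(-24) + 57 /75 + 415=270281 /600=450.47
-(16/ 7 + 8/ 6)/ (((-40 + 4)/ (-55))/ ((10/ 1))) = -10450/ 189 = -55.29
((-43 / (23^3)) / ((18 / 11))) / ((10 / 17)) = -0.00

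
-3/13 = -0.23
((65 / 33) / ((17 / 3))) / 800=13 / 29920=0.00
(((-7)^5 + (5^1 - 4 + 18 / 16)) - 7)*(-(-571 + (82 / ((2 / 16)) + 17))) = 1714811.25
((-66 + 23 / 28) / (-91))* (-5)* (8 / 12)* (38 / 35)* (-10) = 25.92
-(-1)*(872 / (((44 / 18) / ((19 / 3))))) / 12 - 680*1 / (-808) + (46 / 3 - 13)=191.45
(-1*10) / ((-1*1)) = 10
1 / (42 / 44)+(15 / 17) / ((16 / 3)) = 6929 / 5712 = 1.21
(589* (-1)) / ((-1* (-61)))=-589 / 61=-9.66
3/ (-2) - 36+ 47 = 19/ 2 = 9.50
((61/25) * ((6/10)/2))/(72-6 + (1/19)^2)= 66063/5956750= 0.01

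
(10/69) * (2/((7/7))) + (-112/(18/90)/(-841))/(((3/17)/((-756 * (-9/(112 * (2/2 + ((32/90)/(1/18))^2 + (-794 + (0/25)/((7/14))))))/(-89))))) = 3164140720/10788809709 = 0.29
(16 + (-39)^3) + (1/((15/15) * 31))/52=-95596435/1612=-59303.00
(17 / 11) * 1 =17 / 11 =1.55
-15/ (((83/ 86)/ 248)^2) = -6823253760/ 6889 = -990456.34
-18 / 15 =-6 / 5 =-1.20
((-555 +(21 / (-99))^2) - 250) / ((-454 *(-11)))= -0.16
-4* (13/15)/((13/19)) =-76/15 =-5.07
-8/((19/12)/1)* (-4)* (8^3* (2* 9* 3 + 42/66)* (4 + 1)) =590807040/209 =2826827.94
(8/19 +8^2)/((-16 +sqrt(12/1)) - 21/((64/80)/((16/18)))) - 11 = -415105/32813 - 2754 *sqrt(3)/32813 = -12.80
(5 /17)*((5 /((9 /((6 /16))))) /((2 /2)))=25 /408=0.06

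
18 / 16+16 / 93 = 965 / 744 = 1.30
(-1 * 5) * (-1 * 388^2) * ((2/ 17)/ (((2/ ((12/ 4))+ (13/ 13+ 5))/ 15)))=3387240/ 17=199249.41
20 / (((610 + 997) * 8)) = 5 / 3214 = 0.00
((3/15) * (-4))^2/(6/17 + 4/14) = 1.00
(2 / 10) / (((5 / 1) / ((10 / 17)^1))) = 2 / 85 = 0.02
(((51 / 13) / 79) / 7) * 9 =459 / 7189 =0.06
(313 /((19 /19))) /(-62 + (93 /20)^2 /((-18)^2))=-4507200 /891839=-5.05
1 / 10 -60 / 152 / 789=2486 / 24985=0.10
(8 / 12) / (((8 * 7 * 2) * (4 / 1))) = 1 / 672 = 0.00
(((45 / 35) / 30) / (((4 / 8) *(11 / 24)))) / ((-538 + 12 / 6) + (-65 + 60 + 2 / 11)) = -8 / 23135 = -0.00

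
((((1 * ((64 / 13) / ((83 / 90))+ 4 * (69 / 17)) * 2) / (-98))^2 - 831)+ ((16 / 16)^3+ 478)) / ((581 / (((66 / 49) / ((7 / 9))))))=-1.05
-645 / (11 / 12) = -7740 / 11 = -703.64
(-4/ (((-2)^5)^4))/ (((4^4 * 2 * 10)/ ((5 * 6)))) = -3/ 134217728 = -0.00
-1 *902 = -902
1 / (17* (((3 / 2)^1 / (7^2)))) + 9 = 557 / 51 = 10.92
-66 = -66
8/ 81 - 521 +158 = -362.90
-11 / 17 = -0.65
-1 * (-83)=83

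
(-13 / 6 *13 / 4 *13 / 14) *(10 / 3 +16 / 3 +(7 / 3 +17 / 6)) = -182351 / 2016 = -90.45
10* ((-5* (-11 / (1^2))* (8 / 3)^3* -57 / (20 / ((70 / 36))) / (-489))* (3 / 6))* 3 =2340800 / 13203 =177.29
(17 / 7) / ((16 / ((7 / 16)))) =17 / 256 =0.07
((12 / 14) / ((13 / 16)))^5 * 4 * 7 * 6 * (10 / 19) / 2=978447237120 / 16938015367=57.77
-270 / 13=-20.77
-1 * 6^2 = -36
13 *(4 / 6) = 26 / 3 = 8.67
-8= -8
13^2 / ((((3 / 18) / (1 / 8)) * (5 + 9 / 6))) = 39 / 2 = 19.50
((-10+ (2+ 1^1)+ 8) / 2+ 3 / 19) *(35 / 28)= 125 / 152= 0.82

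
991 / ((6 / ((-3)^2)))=2973 / 2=1486.50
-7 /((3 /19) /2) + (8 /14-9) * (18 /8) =-107.63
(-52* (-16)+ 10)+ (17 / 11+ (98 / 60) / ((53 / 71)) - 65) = 13655029 / 17490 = 780.73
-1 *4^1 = -4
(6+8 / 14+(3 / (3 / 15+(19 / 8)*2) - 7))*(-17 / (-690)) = 697 / 159390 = 0.00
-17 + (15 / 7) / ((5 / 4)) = -107 / 7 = -15.29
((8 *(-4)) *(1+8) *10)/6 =-480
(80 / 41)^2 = 6400 / 1681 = 3.81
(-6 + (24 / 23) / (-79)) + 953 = 1720675 / 1817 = 946.99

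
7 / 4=1.75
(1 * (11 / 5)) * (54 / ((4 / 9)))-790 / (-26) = 38699 / 130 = 297.68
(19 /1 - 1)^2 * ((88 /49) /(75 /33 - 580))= -313632 /311395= -1.01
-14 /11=-1.27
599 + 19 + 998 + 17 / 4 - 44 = 6305 / 4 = 1576.25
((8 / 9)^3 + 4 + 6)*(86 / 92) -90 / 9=73 / 16767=0.00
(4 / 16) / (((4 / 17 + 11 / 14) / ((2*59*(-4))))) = -28084 / 243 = -115.57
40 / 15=8 / 3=2.67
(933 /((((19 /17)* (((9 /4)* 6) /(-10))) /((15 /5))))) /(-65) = 21148 /741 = 28.54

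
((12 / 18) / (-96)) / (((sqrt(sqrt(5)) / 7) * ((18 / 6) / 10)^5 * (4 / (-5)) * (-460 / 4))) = -4375 * 5^(3 / 4) / 100602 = -0.15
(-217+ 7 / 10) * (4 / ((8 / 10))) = -2163 / 2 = -1081.50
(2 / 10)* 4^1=4 / 5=0.80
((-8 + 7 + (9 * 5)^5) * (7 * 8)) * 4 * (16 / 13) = 661348796416 / 13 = 50872984339.69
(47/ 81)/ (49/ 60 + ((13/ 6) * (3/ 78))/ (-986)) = 0.71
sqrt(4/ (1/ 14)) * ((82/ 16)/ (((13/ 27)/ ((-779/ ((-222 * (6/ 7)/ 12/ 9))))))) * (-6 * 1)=-54328239 * sqrt(14)/ 962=-211307.34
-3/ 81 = -1/ 27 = -0.04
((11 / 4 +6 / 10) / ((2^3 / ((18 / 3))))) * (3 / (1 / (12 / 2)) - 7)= 2211 / 80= 27.64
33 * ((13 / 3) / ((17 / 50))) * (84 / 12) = 50050 / 17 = 2944.12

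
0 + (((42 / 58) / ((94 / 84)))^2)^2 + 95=328479203199071 / 3451305657361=95.18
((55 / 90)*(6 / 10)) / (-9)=-11 / 270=-0.04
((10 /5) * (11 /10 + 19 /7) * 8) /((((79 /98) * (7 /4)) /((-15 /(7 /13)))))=-666432 /553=-1205.12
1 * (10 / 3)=10 / 3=3.33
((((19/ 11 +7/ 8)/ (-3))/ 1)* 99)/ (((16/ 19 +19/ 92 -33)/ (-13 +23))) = 500365/ 18617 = 26.88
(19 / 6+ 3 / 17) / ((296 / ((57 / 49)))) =6479 / 493136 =0.01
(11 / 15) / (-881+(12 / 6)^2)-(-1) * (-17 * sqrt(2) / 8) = -17 * sqrt(2) / 8-11 / 13155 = -3.01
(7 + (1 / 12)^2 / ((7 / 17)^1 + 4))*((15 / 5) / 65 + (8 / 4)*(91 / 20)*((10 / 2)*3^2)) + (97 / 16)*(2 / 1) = 1347649399 / 468000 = 2879.59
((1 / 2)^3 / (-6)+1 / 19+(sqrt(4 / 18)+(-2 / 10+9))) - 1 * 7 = 2.30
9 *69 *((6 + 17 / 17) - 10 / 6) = 3312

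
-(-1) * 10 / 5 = 2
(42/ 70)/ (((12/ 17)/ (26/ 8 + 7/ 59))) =2703/ 944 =2.86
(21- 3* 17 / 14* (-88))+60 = 2811 / 7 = 401.57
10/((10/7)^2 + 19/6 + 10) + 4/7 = 38464/31297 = 1.23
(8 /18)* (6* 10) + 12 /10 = 418 /15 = 27.87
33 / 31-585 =-18102 / 31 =-583.94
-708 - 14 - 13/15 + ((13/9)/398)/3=-38839561/53730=-722.87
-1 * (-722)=722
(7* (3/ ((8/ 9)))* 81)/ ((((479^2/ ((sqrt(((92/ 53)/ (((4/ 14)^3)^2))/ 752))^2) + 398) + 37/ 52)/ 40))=10770509475180/ 7664409597163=1.41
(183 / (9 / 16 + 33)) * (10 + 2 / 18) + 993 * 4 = 6487708 / 1611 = 4027.13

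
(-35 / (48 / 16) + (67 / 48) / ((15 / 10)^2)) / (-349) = 1193 / 37692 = 0.03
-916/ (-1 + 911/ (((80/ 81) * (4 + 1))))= -366400/ 73391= -4.99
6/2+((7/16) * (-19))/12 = 443/192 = 2.31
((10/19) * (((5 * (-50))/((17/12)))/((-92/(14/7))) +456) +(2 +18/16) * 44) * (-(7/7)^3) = -5638895/14858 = -379.52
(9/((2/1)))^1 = 9/2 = 4.50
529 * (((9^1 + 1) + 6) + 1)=8993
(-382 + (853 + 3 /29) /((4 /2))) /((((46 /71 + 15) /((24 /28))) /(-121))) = -6054312 /20503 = -295.29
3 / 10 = 0.30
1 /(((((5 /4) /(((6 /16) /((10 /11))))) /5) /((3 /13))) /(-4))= -99 /65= -1.52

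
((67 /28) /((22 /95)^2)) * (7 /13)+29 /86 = 26365961 /1082224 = 24.36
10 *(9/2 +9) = 135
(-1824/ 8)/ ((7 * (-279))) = 76/ 651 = 0.12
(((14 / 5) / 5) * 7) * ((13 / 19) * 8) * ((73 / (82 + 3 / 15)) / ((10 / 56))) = 20832448 / 195225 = 106.71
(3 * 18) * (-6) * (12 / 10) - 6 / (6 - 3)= -1954 / 5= -390.80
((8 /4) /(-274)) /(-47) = 1 /6439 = 0.00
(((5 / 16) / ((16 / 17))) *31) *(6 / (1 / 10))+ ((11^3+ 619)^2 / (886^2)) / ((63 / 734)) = 59259032075 / 87919552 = 674.01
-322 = -322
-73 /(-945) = 73 /945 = 0.08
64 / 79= 0.81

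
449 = 449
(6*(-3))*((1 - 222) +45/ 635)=505044/ 127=3976.72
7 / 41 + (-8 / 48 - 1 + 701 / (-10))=-43724 / 615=-71.10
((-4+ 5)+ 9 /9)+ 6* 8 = 50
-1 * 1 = -1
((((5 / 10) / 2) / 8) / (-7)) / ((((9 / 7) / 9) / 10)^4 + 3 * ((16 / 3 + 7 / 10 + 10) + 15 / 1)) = -214375 / 4470662002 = -0.00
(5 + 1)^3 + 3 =219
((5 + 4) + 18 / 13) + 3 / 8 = 10.76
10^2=100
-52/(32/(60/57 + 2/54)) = -7267/4104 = -1.77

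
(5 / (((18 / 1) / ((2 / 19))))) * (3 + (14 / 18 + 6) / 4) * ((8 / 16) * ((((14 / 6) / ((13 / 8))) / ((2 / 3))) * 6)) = 455 / 513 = 0.89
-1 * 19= -19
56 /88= 7 /11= 0.64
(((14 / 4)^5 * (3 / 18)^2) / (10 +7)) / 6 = 16807 / 117504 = 0.14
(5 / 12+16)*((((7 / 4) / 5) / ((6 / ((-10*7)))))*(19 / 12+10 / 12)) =-279937 / 1728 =-162.00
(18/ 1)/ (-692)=-9/ 346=-0.03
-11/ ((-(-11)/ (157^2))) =-24649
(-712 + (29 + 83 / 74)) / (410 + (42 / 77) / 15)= -2775245 / 1668848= -1.66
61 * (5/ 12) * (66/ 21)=3355/ 42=79.88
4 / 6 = 0.67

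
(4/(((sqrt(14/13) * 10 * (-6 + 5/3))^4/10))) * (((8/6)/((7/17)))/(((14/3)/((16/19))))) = 5508/963701375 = 0.00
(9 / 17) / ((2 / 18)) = 4.76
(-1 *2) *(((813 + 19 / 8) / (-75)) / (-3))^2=-42549529 / 1620000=-26.27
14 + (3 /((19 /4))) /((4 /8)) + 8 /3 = 1022 /57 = 17.93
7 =7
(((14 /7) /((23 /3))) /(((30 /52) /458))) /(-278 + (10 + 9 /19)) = -34808 /44965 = -0.77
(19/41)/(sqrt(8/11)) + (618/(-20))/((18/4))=-103/15 + 19 * sqrt(22)/164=-6.32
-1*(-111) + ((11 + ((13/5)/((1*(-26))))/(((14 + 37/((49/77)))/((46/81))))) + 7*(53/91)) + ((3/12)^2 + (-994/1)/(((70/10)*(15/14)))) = -272038103/42541200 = -6.39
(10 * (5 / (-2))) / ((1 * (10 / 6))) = -15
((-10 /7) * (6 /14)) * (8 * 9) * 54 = -2380.41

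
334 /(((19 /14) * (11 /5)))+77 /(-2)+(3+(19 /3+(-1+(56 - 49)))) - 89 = -377 /1254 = -0.30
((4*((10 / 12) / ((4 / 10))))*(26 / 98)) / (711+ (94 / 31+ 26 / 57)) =191425 / 61862549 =0.00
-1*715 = -715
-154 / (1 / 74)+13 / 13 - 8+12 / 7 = -79809 / 7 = -11401.29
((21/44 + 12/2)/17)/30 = 19/1496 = 0.01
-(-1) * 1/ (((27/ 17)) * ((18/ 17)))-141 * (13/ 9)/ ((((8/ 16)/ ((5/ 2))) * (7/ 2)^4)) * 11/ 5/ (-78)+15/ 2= 4834439/ 583443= 8.29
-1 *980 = -980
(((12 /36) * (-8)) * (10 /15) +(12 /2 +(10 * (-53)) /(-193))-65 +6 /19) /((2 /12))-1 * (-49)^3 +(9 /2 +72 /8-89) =2579232959 /22002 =117227.20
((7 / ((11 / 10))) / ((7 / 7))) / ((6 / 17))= 595 / 33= 18.03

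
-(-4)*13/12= 4.33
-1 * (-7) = 7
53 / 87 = 0.61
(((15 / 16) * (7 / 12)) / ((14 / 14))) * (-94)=-1645 / 32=-51.41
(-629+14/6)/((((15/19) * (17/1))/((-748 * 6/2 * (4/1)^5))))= 321880064/3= 107293354.67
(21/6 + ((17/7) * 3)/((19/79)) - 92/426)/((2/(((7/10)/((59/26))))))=24731473/4775460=5.18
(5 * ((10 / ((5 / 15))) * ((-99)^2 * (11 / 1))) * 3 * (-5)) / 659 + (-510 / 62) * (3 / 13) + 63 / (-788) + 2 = -77033003349379 / 209274676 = -368095.20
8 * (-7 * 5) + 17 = -263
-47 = -47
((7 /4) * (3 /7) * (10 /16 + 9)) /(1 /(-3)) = -693 /32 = -21.66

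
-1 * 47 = -47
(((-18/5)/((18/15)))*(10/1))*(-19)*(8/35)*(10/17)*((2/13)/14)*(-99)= -902880/10829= -83.38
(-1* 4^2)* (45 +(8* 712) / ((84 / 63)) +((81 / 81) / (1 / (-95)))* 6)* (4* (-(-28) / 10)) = -3357312 / 5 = -671462.40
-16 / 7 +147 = 1013 / 7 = 144.71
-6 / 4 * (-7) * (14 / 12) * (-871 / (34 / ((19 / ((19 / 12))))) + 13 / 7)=-254527 / 68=-3743.04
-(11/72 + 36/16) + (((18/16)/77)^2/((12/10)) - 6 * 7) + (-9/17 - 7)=-6030009505/116113536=-51.93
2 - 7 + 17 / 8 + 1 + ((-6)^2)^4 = 13436913 / 8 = 1679614.12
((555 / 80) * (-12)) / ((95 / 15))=-999 / 76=-13.14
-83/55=-1.51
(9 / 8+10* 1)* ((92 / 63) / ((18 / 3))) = 2047 / 756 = 2.71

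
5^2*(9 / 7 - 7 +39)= 5825 / 7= 832.14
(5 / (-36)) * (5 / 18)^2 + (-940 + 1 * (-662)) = -18685853 / 11664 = -1602.01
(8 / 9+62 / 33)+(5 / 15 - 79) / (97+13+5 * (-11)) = 662 / 495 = 1.34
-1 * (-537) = 537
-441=-441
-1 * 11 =-11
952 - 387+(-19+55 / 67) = 546.82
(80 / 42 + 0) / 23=40 / 483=0.08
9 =9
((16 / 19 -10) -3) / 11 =-21 / 19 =-1.11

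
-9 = -9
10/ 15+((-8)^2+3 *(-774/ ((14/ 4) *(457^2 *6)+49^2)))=425654827/ 6582345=64.67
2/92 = 1/46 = 0.02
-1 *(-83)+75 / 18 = 523 / 6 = 87.17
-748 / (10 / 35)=-2618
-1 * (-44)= 44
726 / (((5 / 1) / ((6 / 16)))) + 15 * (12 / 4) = 1989 / 20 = 99.45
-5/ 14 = -0.36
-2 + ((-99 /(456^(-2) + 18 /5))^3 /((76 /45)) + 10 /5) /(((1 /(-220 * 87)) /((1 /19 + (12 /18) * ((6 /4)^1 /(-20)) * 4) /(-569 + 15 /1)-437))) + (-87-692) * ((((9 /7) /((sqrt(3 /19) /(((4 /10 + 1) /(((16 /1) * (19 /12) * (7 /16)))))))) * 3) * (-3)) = -28417738089903329854437576977525926 /275957169552519702202451 + 13284 * sqrt(57) /35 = -102978796837.32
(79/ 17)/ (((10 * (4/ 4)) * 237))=1/ 510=0.00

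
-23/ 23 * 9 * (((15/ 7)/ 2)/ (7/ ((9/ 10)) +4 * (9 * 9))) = -1215/ 41804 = -0.03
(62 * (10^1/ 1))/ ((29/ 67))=41540/ 29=1432.41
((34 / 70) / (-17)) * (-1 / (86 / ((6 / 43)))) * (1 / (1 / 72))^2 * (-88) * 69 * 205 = -3871701504 / 12943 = -299134.78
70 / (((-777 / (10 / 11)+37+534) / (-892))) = 624400 / 2837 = 220.09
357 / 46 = 7.76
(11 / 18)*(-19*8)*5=-4180 / 9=-464.44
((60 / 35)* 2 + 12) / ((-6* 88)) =-9 / 308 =-0.03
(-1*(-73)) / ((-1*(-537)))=73 / 537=0.14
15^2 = 225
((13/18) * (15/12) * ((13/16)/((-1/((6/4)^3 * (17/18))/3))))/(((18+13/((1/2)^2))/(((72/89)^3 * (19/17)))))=-2340819/39478264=-0.06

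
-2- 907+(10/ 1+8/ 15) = -898.47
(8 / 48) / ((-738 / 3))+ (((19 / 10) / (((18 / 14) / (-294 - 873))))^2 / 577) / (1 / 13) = 356672559163 / 5322825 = 67008.13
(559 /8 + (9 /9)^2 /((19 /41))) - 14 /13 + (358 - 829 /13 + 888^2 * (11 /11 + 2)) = 4675210441 /1976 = 2365997.19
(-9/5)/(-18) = 1/10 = 0.10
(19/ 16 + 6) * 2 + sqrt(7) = sqrt(7) + 115/ 8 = 17.02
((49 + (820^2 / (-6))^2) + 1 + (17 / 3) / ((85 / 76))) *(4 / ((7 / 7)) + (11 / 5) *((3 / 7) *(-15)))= -40125806375938 / 315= -127383512304.57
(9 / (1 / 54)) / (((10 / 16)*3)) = 1296 / 5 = 259.20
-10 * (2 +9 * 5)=-470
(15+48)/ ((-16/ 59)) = -3717/ 16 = -232.31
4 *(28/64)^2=49/64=0.77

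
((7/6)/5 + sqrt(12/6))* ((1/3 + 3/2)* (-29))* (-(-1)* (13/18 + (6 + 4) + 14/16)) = -266365* sqrt(2)/432 - 372911/2592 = -1015.85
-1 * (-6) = 6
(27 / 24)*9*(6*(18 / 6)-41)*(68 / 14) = -31671 / 28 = -1131.11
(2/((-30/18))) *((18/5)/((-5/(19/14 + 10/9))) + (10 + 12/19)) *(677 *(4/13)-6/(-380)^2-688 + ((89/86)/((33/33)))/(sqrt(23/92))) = 1702580556032271/335490837500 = 5074.89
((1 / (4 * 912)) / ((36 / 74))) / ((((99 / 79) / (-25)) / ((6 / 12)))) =-73075 / 13001472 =-0.01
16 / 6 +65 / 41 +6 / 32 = 8737 / 1968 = 4.44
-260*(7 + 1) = -2080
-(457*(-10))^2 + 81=-20884819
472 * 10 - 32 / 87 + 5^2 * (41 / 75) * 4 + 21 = 417191 / 87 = 4795.30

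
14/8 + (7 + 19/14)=283/28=10.11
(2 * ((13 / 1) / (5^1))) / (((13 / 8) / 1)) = 16 / 5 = 3.20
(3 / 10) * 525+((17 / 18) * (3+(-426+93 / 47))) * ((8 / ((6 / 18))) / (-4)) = 239069 / 94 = 2543.29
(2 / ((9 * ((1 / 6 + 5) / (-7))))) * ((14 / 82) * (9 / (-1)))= 588 / 1271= 0.46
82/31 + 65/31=147/31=4.74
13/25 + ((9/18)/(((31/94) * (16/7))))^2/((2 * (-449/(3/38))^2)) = 1862072481105329/3580908570675200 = 0.52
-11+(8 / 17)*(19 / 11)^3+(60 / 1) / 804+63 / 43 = -458612653 / 65188387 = -7.04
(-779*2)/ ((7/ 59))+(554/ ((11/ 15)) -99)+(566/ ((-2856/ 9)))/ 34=-2220904979/ 178024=-12475.31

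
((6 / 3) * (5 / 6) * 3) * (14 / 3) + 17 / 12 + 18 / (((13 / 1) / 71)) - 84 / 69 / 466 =34291513 / 278668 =123.06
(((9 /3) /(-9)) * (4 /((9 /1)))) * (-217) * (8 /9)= 6944 /243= 28.58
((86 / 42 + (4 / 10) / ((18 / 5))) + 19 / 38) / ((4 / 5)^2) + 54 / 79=770489 / 159264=4.84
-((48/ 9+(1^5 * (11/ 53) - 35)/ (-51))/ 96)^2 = -1836025/ 467597376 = -0.00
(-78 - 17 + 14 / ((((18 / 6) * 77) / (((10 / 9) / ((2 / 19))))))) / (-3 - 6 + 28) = -1475 / 297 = -4.97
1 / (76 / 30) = 15 / 38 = 0.39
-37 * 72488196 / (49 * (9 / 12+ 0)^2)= -4768112448 / 49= -97308417.31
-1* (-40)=40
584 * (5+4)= 5256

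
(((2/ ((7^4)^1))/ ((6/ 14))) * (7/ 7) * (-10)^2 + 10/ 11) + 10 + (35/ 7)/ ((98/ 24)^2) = 903520/ 79233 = 11.40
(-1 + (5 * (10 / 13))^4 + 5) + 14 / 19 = 121320490 / 542659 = 223.57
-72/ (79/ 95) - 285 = -29355/ 79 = -371.58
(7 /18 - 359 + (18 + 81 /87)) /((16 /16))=-177313 /522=-339.68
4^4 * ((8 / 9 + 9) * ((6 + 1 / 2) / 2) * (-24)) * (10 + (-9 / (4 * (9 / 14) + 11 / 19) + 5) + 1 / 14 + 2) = -24697377536 / 8799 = -2806839.13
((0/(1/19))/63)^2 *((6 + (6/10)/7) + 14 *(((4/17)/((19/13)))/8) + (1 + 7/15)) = 0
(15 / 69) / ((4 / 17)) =85 / 92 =0.92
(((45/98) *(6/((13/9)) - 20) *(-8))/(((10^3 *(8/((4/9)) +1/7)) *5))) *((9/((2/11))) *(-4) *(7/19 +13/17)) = -67177836/466613875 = -0.14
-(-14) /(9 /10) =140 /9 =15.56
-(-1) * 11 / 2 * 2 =11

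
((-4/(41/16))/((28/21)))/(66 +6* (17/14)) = -112/7011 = -0.02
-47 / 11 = -4.27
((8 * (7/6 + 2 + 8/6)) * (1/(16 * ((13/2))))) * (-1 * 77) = -693/26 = -26.65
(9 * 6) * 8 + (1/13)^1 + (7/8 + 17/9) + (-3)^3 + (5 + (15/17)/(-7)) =45969821/111384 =412.71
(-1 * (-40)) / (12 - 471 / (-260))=10400 / 3591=2.90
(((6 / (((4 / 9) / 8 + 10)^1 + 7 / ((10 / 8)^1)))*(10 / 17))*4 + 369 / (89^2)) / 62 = 0.02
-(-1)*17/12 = 17/12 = 1.42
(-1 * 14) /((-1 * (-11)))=-14 /11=-1.27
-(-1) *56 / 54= 28 / 27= 1.04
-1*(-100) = 100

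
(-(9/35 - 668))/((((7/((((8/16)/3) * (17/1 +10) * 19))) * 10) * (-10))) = -3996441/49000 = -81.56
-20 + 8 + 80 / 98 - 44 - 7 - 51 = -5546 / 49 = -113.18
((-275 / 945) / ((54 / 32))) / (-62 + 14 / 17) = 187 / 66339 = 0.00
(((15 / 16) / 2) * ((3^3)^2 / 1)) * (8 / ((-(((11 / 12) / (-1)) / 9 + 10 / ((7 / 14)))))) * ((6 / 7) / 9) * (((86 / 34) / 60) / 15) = -94041 / 2557310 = -0.04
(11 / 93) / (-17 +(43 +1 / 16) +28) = 176 / 80445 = 0.00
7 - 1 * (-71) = 78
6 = 6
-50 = -50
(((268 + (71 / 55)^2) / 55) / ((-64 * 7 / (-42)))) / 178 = 2447223 / 947672000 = 0.00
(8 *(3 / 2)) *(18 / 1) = 216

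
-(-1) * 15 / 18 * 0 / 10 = 0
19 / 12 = 1.58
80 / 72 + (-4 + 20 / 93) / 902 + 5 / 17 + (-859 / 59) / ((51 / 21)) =-52708216 / 11473317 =-4.59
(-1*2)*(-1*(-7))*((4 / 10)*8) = -224 / 5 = -44.80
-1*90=-90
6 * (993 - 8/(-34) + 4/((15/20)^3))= 920494/153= 6016.30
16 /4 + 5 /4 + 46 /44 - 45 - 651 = -30347 /44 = -689.70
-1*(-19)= 19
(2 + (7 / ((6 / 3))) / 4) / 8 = 23 / 64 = 0.36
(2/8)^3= 1/64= 0.02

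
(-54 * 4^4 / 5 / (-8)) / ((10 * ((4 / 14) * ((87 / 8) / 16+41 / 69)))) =26707968 / 281275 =94.95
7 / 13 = 0.54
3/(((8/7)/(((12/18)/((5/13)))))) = 91/20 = 4.55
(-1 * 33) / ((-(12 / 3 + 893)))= 11 / 299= 0.04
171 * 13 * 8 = 17784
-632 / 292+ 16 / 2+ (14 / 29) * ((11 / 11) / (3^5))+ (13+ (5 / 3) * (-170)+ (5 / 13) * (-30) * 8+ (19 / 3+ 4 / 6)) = -2339346418 / 6687603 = -349.80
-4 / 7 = -0.57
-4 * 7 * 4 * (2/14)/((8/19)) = -38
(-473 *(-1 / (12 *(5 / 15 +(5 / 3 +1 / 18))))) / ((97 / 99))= 140481 / 7178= 19.57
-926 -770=-1696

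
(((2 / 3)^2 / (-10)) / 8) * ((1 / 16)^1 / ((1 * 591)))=-1 / 1702080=-0.00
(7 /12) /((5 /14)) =49 /30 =1.63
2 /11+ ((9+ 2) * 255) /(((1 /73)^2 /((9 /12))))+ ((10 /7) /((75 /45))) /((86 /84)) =11210884.77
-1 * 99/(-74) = 99/74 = 1.34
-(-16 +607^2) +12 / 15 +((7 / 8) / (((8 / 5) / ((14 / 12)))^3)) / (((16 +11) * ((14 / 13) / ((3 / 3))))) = -88010609555909 / 238878720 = -368432.19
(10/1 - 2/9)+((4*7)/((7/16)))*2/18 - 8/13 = 1904/117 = 16.27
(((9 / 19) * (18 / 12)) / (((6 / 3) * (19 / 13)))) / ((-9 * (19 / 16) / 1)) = -156 / 6859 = -0.02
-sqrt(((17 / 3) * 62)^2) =-1054 / 3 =-351.33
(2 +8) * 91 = 910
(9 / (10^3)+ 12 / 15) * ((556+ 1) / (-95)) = -450613 / 95000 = -4.74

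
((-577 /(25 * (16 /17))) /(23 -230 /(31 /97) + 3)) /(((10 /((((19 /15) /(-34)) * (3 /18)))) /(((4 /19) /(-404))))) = 17887 /1563770880000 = 0.00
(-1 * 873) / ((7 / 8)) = -6984 / 7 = -997.71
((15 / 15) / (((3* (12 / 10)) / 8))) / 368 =5 / 828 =0.01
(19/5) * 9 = 171/5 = 34.20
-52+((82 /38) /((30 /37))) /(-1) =-54.66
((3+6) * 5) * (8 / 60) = 6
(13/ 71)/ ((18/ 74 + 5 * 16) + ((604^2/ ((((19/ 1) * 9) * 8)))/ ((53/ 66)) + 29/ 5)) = 0.00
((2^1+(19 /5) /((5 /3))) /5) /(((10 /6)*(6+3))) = 0.06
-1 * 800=-800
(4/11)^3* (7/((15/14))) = 6272/19965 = 0.31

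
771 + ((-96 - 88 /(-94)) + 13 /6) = 191225 /282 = 678.10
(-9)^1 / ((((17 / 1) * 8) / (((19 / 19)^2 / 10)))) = -9 / 1360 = -0.01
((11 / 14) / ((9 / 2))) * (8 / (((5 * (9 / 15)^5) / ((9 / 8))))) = 4.04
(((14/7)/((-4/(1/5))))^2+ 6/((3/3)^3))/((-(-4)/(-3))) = -4.51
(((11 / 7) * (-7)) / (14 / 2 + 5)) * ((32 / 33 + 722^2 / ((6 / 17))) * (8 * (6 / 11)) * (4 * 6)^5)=-517465304727552 / 11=-47042300429777.45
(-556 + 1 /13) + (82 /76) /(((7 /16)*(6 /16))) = -2849461 /5187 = -549.35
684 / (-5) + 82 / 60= -4063 / 30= -135.43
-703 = -703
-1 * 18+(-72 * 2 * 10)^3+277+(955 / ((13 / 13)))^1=-2985982786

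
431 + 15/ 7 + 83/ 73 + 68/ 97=21560697/ 49567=434.98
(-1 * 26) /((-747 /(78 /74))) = 338 /9213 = 0.04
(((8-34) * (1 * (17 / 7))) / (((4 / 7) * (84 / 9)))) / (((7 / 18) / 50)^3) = -60415875000 / 2401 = -25162796.75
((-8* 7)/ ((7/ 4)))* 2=-64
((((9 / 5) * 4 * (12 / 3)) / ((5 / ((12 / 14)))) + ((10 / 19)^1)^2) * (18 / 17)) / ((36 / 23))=3788146 / 1073975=3.53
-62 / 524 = -31 / 262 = -0.12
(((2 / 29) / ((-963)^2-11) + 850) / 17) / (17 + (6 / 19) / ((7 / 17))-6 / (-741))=19761929429879 / 7025371626551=2.81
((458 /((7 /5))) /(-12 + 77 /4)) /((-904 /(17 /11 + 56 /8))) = -107630 /252329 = -0.43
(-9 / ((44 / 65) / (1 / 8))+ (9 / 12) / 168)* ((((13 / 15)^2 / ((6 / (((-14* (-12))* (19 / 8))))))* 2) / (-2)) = 3278431 / 39600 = 82.79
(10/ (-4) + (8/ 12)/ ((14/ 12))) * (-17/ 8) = 4.10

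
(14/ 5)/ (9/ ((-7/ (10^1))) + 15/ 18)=-588/ 2525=-0.23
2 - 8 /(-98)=102 /49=2.08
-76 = -76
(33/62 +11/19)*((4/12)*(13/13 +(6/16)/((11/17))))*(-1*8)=-16541/3534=-4.68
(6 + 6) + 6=18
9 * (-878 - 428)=-11754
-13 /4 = -3.25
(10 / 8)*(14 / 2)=35 / 4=8.75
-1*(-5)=5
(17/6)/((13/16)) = 136/39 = 3.49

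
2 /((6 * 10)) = 1 /30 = 0.03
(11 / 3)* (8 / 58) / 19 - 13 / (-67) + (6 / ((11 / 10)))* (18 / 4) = 30171577 / 1218261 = 24.77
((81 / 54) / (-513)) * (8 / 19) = -4 / 3249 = -0.00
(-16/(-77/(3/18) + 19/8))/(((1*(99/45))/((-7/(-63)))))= 640/364023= 0.00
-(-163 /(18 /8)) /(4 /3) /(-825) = -163 /2475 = -0.07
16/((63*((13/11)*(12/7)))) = 44/351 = 0.13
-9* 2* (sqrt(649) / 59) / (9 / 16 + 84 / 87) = -5.09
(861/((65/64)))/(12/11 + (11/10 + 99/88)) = 4849152/18967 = 255.66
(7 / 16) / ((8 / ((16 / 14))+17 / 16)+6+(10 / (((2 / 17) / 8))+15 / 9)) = 21 / 33395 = 0.00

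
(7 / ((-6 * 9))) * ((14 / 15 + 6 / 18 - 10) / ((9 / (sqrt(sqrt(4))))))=917 * sqrt(2) / 7290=0.18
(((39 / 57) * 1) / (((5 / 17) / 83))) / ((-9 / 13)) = -238459 / 855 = -278.90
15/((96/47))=235/32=7.34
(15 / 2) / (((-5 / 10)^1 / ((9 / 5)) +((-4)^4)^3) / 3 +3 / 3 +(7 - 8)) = 405 / 301989883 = 0.00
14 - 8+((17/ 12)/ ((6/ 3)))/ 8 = 1169/ 192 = 6.09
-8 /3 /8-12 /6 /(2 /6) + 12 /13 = -211 /39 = -5.41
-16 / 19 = -0.84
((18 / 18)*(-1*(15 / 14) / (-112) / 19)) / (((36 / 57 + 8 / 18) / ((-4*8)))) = -135 / 9016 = -0.01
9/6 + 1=5/2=2.50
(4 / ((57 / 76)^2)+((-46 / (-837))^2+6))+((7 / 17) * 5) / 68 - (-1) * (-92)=-63861813149 / 809857764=-78.86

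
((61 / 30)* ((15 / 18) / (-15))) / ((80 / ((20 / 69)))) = -61 / 149040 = -0.00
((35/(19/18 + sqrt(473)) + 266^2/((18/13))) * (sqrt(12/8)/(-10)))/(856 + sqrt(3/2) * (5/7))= 98 * sqrt(6) * (-295659 * sqrt(473) - 312287)/(45 * (19 + 18 * sqrt(473)) * (5 * sqrt(6) + 11984))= -7.30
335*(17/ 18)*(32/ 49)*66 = 2004640/ 147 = 13637.01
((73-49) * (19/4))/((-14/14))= -114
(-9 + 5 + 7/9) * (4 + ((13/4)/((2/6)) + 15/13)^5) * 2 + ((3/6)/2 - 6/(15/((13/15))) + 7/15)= -42487816200715043/42772953600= -993333.70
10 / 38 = 5 / 19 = 0.26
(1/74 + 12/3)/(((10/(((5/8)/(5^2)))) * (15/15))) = 297/29600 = 0.01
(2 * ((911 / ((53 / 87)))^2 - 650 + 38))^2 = 157751235764698197924 / 7890481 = 19992600674749.51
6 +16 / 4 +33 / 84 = 291 / 28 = 10.39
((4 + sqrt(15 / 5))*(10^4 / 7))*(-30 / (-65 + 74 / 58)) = 362500*sqrt(3) / 539 + 1450000 / 539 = 3855.04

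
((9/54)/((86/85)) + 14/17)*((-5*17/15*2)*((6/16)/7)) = -8669/14448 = -0.60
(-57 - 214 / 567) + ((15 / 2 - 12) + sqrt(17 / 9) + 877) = sqrt(17) / 3 + 924349 / 1134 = 816.50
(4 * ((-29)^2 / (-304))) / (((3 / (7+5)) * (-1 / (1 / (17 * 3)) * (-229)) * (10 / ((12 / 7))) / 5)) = -1682 / 517769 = -0.00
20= 20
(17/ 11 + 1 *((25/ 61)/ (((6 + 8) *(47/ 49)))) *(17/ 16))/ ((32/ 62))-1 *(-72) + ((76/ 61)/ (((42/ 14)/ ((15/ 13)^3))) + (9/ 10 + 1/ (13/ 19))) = 13845236595811/ 177374179840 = 78.06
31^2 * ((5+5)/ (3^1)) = 3203.33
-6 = -6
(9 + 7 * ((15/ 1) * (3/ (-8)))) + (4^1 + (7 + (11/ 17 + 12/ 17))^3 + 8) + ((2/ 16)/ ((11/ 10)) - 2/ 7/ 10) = 8542163011/ 15132040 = 564.51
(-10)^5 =-100000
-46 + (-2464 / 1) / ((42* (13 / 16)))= -4610 / 39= -118.21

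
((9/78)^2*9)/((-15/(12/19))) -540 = -8669781/16055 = -540.01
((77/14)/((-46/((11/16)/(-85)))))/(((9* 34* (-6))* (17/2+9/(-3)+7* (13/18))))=-0.00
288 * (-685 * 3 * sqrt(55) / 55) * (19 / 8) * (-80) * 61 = 1371885120 * sqrt(55) / 11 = 924924759.22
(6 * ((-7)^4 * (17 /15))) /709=81634 /3545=23.03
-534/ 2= -267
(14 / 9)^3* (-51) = -46648 / 243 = -191.97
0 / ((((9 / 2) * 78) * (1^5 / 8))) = 0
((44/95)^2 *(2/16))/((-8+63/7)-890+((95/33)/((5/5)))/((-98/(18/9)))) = -195657/6487206100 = -0.00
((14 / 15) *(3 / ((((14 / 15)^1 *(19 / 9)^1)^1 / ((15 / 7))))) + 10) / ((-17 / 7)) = -1735 / 323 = -5.37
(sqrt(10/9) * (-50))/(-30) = 1.76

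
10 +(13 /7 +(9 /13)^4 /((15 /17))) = 12113068 /999635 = 12.12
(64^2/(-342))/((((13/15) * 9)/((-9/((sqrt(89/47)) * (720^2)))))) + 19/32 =8 * sqrt(4183)/26709345 + 19/32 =0.59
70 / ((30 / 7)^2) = 343 / 90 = 3.81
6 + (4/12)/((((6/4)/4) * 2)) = 58/9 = 6.44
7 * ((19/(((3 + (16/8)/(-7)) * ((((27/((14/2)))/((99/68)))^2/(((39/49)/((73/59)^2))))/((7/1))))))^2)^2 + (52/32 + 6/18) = 36333977185112374943388335121689335/29863396569178048095069431463936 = 1216.67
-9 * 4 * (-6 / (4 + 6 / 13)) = 1404 / 29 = 48.41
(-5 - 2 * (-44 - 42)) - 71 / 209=34832 / 209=166.66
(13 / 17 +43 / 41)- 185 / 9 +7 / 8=-17.87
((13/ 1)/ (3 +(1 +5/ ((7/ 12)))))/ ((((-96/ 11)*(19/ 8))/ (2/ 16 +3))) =-2275/ 14592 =-0.16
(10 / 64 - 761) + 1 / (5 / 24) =-120967 / 160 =-756.04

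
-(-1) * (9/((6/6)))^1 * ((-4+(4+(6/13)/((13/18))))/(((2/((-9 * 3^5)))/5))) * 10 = -53144100/169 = -314462.13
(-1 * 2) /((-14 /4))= 4 /7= 0.57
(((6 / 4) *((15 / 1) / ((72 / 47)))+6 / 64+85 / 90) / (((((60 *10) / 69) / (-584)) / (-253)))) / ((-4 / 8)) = -1923860323 / 3600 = -534405.65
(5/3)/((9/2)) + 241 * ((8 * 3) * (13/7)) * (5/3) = 3383710/189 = 17903.23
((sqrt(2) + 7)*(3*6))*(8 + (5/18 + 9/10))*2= 1652*sqrt(2)/5 + 11564/5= 2780.06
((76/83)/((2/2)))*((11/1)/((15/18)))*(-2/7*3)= -10.36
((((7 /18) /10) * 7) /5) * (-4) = -49 /225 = -0.22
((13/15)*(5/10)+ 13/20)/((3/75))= 325/12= 27.08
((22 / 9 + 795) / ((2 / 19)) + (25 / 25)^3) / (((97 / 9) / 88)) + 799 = 62662.55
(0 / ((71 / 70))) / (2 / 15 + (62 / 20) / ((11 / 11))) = 0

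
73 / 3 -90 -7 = -218 / 3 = -72.67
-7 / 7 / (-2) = 1 / 2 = 0.50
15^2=225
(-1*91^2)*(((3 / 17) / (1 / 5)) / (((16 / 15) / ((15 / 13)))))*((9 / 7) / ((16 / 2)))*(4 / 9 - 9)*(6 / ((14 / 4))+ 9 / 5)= 83108025 / 2176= 38193.03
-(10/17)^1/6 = -5/51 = -0.10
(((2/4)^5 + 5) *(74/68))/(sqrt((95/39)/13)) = 77441 *sqrt(285)/103360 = 12.65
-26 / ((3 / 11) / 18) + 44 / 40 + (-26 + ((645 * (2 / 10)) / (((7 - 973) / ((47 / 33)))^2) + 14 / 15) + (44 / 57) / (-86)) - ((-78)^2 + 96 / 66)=-10828321569229519 / 1383735040380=-7825.43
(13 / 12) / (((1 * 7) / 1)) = 13 / 84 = 0.15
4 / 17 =0.24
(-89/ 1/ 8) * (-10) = 445/ 4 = 111.25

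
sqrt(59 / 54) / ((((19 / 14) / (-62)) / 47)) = -2244.36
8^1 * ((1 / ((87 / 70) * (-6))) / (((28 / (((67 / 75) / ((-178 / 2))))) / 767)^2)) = -2640829321 / 32561250750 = -0.08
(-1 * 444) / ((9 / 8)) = -1184 / 3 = -394.67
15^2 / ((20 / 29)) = 1305 / 4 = 326.25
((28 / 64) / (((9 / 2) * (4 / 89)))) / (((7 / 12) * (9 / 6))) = 89 / 36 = 2.47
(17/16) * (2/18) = 17/144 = 0.12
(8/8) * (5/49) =5/49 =0.10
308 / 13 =23.69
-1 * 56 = -56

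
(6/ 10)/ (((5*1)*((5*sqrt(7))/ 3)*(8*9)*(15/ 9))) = 3*sqrt(7)/ 35000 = 0.00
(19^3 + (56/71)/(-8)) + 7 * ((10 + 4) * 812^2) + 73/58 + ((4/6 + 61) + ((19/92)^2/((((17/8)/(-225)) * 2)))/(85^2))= 4149776275068499357/64215523716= 64622633.83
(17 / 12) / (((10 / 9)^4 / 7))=260253 / 40000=6.51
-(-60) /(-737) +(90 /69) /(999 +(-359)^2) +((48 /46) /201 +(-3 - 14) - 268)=-62762260865 /220159588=-285.08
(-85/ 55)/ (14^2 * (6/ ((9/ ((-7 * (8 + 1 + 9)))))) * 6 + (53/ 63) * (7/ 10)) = 90/ 5752681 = 0.00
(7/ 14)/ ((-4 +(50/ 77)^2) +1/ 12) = -35574/ 248663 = -0.14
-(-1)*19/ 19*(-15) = -15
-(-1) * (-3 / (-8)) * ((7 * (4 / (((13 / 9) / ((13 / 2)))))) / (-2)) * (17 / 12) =-1071 / 32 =-33.47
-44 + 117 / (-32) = -1525 / 32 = -47.66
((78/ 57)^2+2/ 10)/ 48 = 1247/ 28880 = 0.04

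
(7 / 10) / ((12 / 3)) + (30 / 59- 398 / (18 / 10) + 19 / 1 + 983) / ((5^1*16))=105589 / 10620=9.94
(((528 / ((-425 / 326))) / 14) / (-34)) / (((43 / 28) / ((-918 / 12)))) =-774576 / 18275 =-42.38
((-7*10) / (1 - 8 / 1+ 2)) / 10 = 7 / 5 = 1.40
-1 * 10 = -10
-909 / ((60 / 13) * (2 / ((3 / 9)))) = -1313 / 40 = -32.82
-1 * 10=-10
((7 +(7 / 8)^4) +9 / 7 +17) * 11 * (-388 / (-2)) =791499533 / 14336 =55210.63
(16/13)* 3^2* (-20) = -221.54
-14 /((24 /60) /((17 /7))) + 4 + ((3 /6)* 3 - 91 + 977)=1613 /2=806.50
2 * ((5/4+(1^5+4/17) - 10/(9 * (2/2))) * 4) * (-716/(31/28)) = -33720736/4743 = -7109.58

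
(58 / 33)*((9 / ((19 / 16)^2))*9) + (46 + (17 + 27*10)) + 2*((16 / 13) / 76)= 22403779 / 51623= 433.99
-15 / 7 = -2.14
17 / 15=1.13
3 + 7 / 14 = 7 / 2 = 3.50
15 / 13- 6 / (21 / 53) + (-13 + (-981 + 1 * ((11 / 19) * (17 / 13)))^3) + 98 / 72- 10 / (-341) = -1219682878273594053667 / 1294928470836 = -941892085.74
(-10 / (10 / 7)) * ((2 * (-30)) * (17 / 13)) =7140 / 13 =549.23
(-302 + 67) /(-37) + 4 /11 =2733 /407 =6.71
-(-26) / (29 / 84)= 2184 / 29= 75.31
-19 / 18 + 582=10457 / 18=580.94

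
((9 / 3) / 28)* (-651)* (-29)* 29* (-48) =-2815668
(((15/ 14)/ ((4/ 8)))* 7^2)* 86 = 9030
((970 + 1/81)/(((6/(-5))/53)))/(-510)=4164263/49572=84.00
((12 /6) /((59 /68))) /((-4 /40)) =-1360 /59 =-23.05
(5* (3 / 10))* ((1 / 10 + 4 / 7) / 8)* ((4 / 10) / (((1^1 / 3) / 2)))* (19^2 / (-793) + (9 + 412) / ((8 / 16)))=254.27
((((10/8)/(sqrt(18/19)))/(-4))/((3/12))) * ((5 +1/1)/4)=-1.93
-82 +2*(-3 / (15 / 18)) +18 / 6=-431 / 5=-86.20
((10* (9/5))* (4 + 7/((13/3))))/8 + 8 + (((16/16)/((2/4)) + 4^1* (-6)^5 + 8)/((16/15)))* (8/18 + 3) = -31320767/312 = -100387.07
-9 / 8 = -1.12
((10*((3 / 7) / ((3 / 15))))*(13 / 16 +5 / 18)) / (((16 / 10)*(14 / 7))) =19625 / 2688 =7.30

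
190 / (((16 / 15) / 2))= 1425 / 4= 356.25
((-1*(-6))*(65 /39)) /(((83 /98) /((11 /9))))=10780 /747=14.43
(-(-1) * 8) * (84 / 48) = 14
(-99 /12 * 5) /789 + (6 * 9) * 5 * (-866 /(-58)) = 4031.33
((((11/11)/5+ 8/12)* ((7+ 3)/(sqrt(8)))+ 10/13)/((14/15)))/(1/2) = 150/91+ 65* sqrt(2)/14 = 8.21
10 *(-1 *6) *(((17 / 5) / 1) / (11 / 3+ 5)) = -306 / 13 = -23.54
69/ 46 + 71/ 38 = 64/ 19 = 3.37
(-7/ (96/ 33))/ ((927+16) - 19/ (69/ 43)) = -5313/ 2056000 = -0.00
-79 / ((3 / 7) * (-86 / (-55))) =-30415 / 258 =-117.89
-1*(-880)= 880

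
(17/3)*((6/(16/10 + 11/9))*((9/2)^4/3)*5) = 8365275/1016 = 8233.54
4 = 4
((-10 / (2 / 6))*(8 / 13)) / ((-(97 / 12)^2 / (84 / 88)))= 362880 / 1345487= 0.27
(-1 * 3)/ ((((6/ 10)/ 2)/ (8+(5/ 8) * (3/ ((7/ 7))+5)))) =-130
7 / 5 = 1.40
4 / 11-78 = -854 / 11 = -77.64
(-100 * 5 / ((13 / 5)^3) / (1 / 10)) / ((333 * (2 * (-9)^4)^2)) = -156250 / 31493024130321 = -0.00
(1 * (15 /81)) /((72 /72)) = 5 /27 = 0.19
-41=-41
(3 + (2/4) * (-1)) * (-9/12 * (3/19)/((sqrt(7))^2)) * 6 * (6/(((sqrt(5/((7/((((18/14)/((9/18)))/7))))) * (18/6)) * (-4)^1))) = 9 * sqrt(70)/304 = 0.25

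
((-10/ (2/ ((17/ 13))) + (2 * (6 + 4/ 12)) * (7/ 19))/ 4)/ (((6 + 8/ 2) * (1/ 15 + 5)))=-73/ 7904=-0.01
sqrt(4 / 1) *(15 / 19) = 30 / 19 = 1.58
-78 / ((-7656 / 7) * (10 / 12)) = 273 / 3190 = 0.09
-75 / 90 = -5 / 6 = -0.83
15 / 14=1.07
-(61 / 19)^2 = -10.31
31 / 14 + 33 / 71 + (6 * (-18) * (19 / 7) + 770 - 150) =327559 / 994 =329.54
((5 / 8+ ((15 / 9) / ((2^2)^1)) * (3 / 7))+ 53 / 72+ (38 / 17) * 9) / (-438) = -23195 / 469098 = -0.05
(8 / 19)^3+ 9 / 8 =65827 / 54872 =1.20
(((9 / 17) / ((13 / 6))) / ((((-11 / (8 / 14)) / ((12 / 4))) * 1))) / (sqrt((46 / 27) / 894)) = -5832 * sqrt(3427) / 391391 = -0.87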